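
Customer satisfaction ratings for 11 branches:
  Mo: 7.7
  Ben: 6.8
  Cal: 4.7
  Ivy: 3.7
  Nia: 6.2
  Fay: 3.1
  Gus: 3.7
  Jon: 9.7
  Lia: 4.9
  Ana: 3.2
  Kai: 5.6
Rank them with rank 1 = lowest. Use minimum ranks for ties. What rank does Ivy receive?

3

Sorted (ascending): 3.1, 3.2, 3.7, 3.7, 4.7, 4.9, 5.6, 6.2, 6.8, 7.7, 9.7
The 2 values of 3.7 occupy positions 3–4 → each gets rank 3.
Ivy has value 3.7 → rank 3.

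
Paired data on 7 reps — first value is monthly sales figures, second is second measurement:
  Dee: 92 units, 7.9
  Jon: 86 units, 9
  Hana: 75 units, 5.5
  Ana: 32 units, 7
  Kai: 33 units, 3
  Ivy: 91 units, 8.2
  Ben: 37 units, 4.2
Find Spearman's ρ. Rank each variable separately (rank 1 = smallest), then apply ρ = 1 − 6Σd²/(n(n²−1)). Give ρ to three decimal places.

Ranks of variable 1: 7, 5, 4, 1, 2, 6, 3
Ranks of variable 2: 5, 7, 3, 4, 1, 6, 2
d = r₁ − r₂: 2, -2, 1, -3, 1, 0, 1
d²: 4, 4, 1, 9, 1, 0, 1; Σd² = 20
ρ = 1 − 6·20/(7·48) = 1 − 120/336 = 0.643

0.643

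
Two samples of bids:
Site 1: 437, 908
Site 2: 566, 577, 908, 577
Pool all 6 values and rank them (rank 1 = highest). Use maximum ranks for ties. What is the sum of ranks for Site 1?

8

Sorted (descending): 908, 908, 577, 577, 566, 437
The 2 values of 908 occupy positions 1–2 → each gets rank 2.
The 2 values of 577 occupy positions 3–4 → each gets rank 4.
Site 1 values → pooled ranks: 437→6, 908→2
Rank sum = 6 + 2 = 8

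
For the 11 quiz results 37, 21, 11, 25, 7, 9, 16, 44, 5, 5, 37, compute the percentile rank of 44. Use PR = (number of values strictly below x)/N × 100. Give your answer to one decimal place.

N = 11.
Strictly below 44: 10. Equal to 44: 1.
PR = 10/11 × 100 = 90.9

90.9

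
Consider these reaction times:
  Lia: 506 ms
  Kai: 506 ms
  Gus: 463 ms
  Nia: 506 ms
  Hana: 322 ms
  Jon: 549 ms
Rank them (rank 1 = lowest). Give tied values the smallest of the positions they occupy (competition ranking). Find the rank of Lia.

3

Sorted (ascending): 322, 463, 506, 506, 506, 549
The 3 values of 506 occupy positions 3–5 → each gets rank 3.
Lia has value 506 ms → rank 3.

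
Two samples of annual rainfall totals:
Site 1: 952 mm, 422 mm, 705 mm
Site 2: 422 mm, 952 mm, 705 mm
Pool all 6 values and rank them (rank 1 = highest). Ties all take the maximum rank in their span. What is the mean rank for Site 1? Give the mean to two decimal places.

4.00

Sorted (descending): 952, 952, 705, 705, 422, 422
The 2 values of 952 occupy positions 1–2 → each gets rank 2.
The 2 values of 705 occupy positions 3–4 → each gets rank 4.
The 2 values of 422 occupy positions 5–6 → each gets rank 6.
Site 1 values → pooled ranks: 952→2, 422→6, 705→4
Mean rank = (2 + 6 + 4) / 3 = 4.00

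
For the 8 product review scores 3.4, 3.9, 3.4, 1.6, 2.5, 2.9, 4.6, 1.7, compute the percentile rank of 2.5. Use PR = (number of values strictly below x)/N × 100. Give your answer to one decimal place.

25.0

N = 8.
Strictly below 2.5: 2. Equal to 2.5: 1.
PR = 2/8 × 100 = 25.0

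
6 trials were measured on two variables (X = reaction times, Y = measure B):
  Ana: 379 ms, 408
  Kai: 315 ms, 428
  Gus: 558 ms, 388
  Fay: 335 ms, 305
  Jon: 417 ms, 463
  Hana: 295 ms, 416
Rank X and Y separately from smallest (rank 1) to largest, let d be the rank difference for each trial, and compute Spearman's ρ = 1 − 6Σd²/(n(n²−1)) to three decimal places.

Ranks of variable 1: 4, 2, 6, 3, 5, 1
Ranks of variable 2: 3, 5, 2, 1, 6, 4
d = r₁ − r₂: 1, -3, 4, 2, -1, -3
d²: 1, 9, 16, 4, 1, 9; Σd² = 40
ρ = 1 − 6·40/(6·35) = 1 − 240/210 = -0.143

-0.143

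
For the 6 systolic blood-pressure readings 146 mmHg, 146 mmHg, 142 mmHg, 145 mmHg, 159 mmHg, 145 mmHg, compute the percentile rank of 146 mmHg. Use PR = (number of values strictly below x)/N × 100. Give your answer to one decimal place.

N = 6.
Strictly below 146: 3. Equal to 146: 2.
PR = 3/6 × 100 = 50.0

50.0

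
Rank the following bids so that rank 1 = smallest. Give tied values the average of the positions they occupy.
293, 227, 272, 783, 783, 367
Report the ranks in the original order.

3, 1, 2, 5.5, 5.5, 4

Sorted (ascending): 227, 272, 293, 367, 783, 783
The 2 values of 783 occupy positions 5–6 → average rank (5+6)/2 = 5.5.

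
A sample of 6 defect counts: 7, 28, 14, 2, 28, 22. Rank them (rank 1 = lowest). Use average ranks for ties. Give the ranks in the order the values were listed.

Sorted (ascending): 2, 7, 14, 22, 28, 28
The 2 values of 28 occupy positions 5–6 → average rank (5+6)/2 = 5.5.

2, 5.5, 3, 1, 5.5, 4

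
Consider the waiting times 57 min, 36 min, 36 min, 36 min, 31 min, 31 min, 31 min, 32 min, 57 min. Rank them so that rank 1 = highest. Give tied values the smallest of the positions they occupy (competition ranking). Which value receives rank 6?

32

Sorted (descending): 57, 57, 36, 36, 36, 32, 31, 31, 31
The 2 values of 57 occupy positions 1–2 → each gets rank 1.
The 3 values of 36 occupy positions 3–5 → each gets rank 3.
The 3 values of 31 occupy positions 7–9 → each gets rank 7.
Rank 6 → value 32.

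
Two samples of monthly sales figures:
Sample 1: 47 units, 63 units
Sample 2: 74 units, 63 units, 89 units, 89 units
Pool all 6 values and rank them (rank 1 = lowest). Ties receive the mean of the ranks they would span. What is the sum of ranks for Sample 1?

Sorted (ascending): 47, 63, 63, 74, 89, 89
The 2 values of 63 occupy positions 2–3 → average rank (2+3)/2 = 2.5.
The 2 values of 89 occupy positions 5–6 → average rank (5+6)/2 = 5.5.
Sample 1 values → pooled ranks: 47→1, 63→2.5
Rank sum = 1 + 2.5 = 3.5

3.5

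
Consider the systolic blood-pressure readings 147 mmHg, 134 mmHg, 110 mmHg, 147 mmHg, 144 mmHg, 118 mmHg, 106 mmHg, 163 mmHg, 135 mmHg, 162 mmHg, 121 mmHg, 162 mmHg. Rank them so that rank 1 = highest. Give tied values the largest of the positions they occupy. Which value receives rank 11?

Sorted (descending): 163, 162, 162, 147, 147, 144, 135, 134, 121, 118, 110, 106
The 2 values of 162 occupy positions 2–3 → each gets rank 3.
The 2 values of 147 occupy positions 4–5 → each gets rank 5.
Rank 11 → value 110.

110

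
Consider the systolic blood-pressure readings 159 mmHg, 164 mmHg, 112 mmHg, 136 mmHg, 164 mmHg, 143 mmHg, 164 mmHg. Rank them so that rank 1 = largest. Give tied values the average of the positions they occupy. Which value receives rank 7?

112

Sorted (descending): 164, 164, 164, 159, 143, 136, 112
The 3 values of 164 occupy positions 1–3 → average rank 2.
Rank 7 → value 112.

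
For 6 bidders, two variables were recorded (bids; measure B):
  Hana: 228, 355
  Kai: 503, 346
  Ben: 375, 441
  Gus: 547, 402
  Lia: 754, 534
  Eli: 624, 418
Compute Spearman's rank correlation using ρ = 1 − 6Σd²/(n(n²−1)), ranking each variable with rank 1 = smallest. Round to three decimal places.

Ranks of variable 1: 1, 3, 2, 4, 6, 5
Ranks of variable 2: 2, 1, 5, 3, 6, 4
d = r₁ − r₂: -1, 2, -3, 1, 0, 1
d²: 1, 4, 9, 1, 0, 1; Σd² = 16
ρ = 1 − 6·16/(6·35) = 1 − 96/210 = 0.543

0.543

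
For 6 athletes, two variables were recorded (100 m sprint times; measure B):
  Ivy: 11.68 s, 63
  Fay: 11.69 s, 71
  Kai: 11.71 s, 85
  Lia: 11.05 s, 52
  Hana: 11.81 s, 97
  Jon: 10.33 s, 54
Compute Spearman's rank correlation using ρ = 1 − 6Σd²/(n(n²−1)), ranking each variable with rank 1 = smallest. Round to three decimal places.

Ranks of variable 1: 3, 4, 5, 2, 6, 1
Ranks of variable 2: 3, 4, 5, 1, 6, 2
d = r₁ − r₂: 0, 0, 0, 1, 0, -1
d²: 0, 0, 0, 1, 0, 1; Σd² = 2
ρ = 1 − 6·2/(6·35) = 1 − 12/210 = 0.943

0.943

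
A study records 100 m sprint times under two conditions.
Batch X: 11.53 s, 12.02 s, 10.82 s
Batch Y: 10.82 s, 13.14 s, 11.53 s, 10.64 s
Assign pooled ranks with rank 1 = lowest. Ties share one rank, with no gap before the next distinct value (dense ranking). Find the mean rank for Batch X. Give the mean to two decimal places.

Sorted (ascending): 10.64, 10.82, 10.82, 11.53, 11.53, 12.02, 13.14
The 2 values of 10.82 share dense rank 2.
The 2 values of 11.53 share dense rank 3.
Remaining distinct values take the next consecutive integers.
Batch X values → pooled ranks: 11.53→3, 12.02→4, 10.82→2
Mean rank = (3 + 4 + 2) / 3 = 3.00

3.00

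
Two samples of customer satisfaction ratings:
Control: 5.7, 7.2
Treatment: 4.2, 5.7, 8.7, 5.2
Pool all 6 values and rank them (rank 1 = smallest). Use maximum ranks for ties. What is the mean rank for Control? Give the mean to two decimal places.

4.50

Sorted (ascending): 4.2, 5.2, 5.7, 5.7, 7.2, 8.7
The 2 values of 5.7 occupy positions 3–4 → each gets rank 4.
Control values → pooled ranks: 5.7→4, 7.2→5
Mean rank = (4 + 5) / 2 = 4.50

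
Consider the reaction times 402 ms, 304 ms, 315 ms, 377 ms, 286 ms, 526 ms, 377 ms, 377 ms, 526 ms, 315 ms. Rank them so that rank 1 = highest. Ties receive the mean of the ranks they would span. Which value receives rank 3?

402

Sorted (descending): 526, 526, 402, 377, 377, 377, 315, 315, 304, 286
The 2 values of 526 occupy positions 1–2 → average rank (1+2)/2 = 1.5.
The 3 values of 377 occupy positions 4–6 → average rank 5.
The 2 values of 315 occupy positions 7–8 → average rank (7+8)/2 = 7.5.
Rank 3 → value 402.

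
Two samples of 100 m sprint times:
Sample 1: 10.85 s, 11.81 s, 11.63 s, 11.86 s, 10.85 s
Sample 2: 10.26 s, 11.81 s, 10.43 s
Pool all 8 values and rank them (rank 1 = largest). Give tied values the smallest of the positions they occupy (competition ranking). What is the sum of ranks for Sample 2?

Sorted (descending): 11.86, 11.81, 11.81, 11.63, 10.85, 10.85, 10.43, 10.26
The 2 values of 11.81 occupy positions 2–3 → each gets rank 2.
The 2 values of 10.85 occupy positions 5–6 → each gets rank 5.
Sample 2 values → pooled ranks: 10.26→8, 11.81→2, 10.43→7
Rank sum = 8 + 2 + 7 = 17

17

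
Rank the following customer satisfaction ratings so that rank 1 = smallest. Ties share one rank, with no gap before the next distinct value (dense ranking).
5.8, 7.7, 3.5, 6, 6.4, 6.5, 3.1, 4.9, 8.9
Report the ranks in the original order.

Sorted (ascending): 3.1, 3.5, 4.9, 5.8, 6, 6.4, 6.5, 7.7, 8.9
No ties — each value takes its position as its rank.

4, 8, 2, 5, 6, 7, 1, 3, 9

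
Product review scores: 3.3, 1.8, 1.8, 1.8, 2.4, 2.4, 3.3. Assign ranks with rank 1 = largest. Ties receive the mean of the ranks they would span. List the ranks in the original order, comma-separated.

1.5, 6, 6, 6, 3.5, 3.5, 1.5

Sorted (descending): 3.3, 3.3, 2.4, 2.4, 1.8, 1.8, 1.8
The 2 values of 3.3 occupy positions 1–2 → average rank (1+2)/2 = 1.5.
The 2 values of 2.4 occupy positions 3–4 → average rank (3+4)/2 = 3.5.
The 3 values of 1.8 occupy positions 5–7 → average rank 6.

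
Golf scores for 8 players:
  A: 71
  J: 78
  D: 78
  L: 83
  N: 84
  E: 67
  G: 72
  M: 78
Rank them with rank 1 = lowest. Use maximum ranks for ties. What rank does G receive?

3

Sorted (ascending): 67, 71, 72, 78, 78, 78, 83, 84
The 3 values of 78 occupy positions 4–6 → each gets rank 6.
G has value 72 → rank 3.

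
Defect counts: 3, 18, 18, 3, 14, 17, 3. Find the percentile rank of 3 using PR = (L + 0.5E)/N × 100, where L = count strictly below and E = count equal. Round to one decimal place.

21.4

N = 7.
Strictly below 3: 0. Equal to 3: 3.
PR = (0 + 0.5·3)/7 × 100 = 21.4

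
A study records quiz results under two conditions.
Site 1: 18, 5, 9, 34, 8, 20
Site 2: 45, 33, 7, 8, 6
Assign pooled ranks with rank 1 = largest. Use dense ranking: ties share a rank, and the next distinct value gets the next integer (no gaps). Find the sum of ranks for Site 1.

Sorted (descending): 45, 34, 33, 20, 18, 9, 8, 8, 7, 6, 5
The 2 values of 8 share dense rank 7.
Remaining distinct values take the next consecutive integers.
Site 1 values → pooled ranks: 18→5, 5→10, 9→6, 34→2, 8→7, 20→4
Rank sum = 5 + 10 + 6 + 2 + 7 + 4 = 34

34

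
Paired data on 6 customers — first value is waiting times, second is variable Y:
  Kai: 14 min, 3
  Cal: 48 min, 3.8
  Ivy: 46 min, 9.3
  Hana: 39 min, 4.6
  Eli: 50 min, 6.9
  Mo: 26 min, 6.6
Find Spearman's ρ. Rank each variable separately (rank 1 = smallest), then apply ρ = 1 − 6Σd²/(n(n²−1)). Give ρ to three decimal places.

Ranks of variable 1: 1, 5, 4, 3, 6, 2
Ranks of variable 2: 1, 2, 6, 3, 5, 4
d = r₁ − r₂: 0, 3, -2, 0, 1, -2
d²: 0, 9, 4, 0, 1, 4; Σd² = 18
ρ = 1 − 6·18/(6·35) = 1 − 108/210 = 0.486

0.486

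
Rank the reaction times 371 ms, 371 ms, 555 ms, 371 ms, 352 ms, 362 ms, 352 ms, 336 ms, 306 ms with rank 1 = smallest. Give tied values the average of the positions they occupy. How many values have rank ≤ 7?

8

Sorted (ascending): 306, 336, 352, 352, 362, 371, 371, 371, 555
The 2 values of 352 occupy positions 3–4 → average rank (3+4)/2 = 3.5.
The 3 values of 371 occupy positions 6–8 → average rank 7.
Ranks ≤ 7: {1, 2, 3.5, 3.5, 5, 7, 7, 7} → 8 values.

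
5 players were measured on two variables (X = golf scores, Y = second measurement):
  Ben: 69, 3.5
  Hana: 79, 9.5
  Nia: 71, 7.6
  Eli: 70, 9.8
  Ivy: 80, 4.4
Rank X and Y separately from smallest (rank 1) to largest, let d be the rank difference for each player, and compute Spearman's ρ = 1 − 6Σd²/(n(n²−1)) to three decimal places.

0.100

Ranks of variable 1: 1, 4, 3, 2, 5
Ranks of variable 2: 1, 4, 3, 5, 2
d = r₁ − r₂: 0, 0, 0, -3, 3
d²: 0, 0, 0, 9, 9; Σd² = 18
ρ = 1 − 6·18/(5·24) = 1 − 108/120 = 0.100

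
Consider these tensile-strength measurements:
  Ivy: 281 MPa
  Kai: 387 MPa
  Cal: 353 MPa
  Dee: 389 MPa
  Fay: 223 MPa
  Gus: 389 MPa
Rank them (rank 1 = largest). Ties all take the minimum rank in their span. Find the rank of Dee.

1

Sorted (descending): 389, 389, 387, 353, 281, 223
The 2 values of 389 occupy positions 1–2 → each gets rank 1.
Dee has value 389 MPa → rank 1.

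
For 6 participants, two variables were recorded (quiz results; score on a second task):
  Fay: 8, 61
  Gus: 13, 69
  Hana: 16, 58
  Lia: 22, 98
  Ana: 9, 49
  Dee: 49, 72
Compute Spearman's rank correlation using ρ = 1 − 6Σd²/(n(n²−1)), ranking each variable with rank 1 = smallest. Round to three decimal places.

0.657

Ranks of variable 1: 1, 3, 4, 5, 2, 6
Ranks of variable 2: 3, 4, 2, 6, 1, 5
d = r₁ − r₂: -2, -1, 2, -1, 1, 1
d²: 4, 1, 4, 1, 1, 1; Σd² = 12
ρ = 1 − 6·12/(6·35) = 1 − 72/210 = 0.657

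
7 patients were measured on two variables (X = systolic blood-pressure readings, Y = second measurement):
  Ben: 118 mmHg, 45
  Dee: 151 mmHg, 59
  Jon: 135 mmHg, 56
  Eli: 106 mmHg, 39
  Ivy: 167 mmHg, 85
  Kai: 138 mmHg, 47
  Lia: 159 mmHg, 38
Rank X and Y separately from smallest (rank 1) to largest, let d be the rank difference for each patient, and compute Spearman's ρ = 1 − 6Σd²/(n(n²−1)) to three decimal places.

0.429

Ranks of variable 1: 2, 5, 3, 1, 7, 4, 6
Ranks of variable 2: 3, 6, 5, 2, 7, 4, 1
d = r₁ − r₂: -1, -1, -2, -1, 0, 0, 5
d²: 1, 1, 4, 1, 0, 0, 25; Σd² = 32
ρ = 1 − 6·32/(7·48) = 1 − 192/336 = 0.429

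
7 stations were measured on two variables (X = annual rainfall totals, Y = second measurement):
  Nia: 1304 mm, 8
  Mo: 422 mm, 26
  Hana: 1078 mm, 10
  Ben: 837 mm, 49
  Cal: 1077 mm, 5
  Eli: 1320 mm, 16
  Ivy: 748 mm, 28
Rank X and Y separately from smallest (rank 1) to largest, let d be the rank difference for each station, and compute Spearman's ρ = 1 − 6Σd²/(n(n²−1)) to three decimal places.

-0.536

Ranks of variable 1: 6, 1, 5, 3, 4, 7, 2
Ranks of variable 2: 2, 5, 3, 7, 1, 4, 6
d = r₁ − r₂: 4, -4, 2, -4, 3, 3, -4
d²: 16, 16, 4, 16, 9, 9, 16; Σd² = 86
ρ = 1 − 6·86/(7·48) = 1 − 516/336 = -0.536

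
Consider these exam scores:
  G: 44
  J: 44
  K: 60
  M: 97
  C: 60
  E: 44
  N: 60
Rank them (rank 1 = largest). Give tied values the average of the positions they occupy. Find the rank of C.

3

Sorted (descending): 97, 60, 60, 60, 44, 44, 44
The 3 values of 60 occupy positions 2–4 → average rank 3.
The 3 values of 44 occupy positions 5–7 → average rank 6.
C has value 60 → rank 3.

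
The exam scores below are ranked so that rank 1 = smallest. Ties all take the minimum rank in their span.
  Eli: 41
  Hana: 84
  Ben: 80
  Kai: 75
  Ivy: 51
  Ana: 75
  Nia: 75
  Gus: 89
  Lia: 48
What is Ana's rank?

4

Sorted (ascending): 41, 48, 51, 75, 75, 75, 80, 84, 89
The 3 values of 75 occupy positions 4–6 → each gets rank 4.
Ana has value 75 → rank 4.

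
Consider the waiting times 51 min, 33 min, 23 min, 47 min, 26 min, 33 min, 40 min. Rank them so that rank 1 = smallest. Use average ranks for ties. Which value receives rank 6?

Sorted (ascending): 23, 26, 33, 33, 40, 47, 51
The 2 values of 33 occupy positions 3–4 → average rank (3+4)/2 = 3.5.
Rank 6 → value 47.

47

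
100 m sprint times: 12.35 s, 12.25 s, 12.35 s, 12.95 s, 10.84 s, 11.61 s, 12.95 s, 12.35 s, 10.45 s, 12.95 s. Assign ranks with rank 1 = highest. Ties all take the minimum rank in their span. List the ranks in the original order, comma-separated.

4, 7, 4, 1, 9, 8, 1, 4, 10, 1

Sorted (descending): 12.95, 12.95, 12.95, 12.35, 12.35, 12.35, 12.25, 11.61, 10.84, 10.45
The 3 values of 12.95 occupy positions 1–3 → each gets rank 1.
The 3 values of 12.35 occupy positions 4–6 → each gets rank 4.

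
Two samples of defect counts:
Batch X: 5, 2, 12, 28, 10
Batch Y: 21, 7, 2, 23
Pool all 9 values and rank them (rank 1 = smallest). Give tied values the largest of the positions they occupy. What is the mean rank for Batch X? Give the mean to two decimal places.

5.00

Sorted (ascending): 2, 2, 5, 7, 10, 12, 21, 23, 28
The 2 values of 2 occupy positions 1–2 → each gets rank 2.
Batch X values → pooled ranks: 5→3, 2→2, 12→6, 28→9, 10→5
Mean rank = (3 + 2 + 6 + 9 + 5) / 5 = 5.00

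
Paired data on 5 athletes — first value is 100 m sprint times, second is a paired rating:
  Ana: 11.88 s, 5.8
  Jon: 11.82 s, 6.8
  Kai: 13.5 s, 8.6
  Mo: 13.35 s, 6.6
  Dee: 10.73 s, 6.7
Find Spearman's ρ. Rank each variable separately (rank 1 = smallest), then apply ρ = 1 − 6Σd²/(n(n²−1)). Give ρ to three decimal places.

0.200

Ranks of variable 1: 3, 2, 5, 4, 1
Ranks of variable 2: 1, 4, 5, 2, 3
d = r₁ − r₂: 2, -2, 0, 2, -2
d²: 4, 4, 0, 4, 4; Σd² = 16
ρ = 1 − 6·16/(5·24) = 1 − 96/120 = 0.200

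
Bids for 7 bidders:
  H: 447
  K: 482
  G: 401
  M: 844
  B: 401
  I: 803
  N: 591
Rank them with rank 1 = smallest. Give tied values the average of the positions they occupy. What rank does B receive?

1.5

Sorted (ascending): 401, 401, 447, 482, 591, 803, 844
The 2 values of 401 occupy positions 1–2 → average rank (1+2)/2 = 1.5.
B has value 401 → rank 1.5.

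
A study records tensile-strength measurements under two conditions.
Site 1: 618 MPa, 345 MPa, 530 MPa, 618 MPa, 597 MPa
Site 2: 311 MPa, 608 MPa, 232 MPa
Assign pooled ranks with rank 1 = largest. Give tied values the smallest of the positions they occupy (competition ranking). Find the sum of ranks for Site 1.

Sorted (descending): 618, 618, 608, 597, 530, 345, 311, 232
The 2 values of 618 occupy positions 1–2 → each gets rank 1.
Site 1 values → pooled ranks: 618→1, 345→6, 530→5, 618→1, 597→4
Rank sum = 1 + 6 + 5 + 1 + 4 = 17

17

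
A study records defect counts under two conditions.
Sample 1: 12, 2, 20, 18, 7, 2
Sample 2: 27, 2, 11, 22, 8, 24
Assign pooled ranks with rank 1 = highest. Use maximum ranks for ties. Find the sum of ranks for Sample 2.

Sorted (descending): 27, 24, 22, 20, 18, 12, 11, 8, 7, 2, 2, 2
The 3 values of 2 occupy positions 10–12 → each gets rank 12.
Sample 2 values → pooled ranks: 27→1, 2→12, 11→7, 22→3, 8→8, 24→2
Rank sum = 1 + 12 + 7 + 3 + 8 + 2 = 33

33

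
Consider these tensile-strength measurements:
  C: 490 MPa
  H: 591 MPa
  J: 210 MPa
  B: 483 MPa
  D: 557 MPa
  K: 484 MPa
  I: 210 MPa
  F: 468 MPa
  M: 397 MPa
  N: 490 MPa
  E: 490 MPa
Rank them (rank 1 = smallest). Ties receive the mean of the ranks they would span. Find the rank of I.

1.5

Sorted (ascending): 210, 210, 397, 468, 483, 484, 490, 490, 490, 557, 591
The 2 values of 210 occupy positions 1–2 → average rank (1+2)/2 = 1.5.
The 3 values of 490 occupy positions 7–9 → average rank 8.
I has value 210 MPa → rank 1.5.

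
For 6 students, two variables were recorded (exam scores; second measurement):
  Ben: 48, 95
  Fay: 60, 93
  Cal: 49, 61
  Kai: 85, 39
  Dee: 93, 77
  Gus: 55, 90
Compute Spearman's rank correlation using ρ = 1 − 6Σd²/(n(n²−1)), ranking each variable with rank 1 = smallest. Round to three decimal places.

Ranks of variable 1: 1, 4, 2, 5, 6, 3
Ranks of variable 2: 6, 5, 2, 1, 3, 4
d = r₁ − r₂: -5, -1, 0, 4, 3, -1
d²: 25, 1, 0, 16, 9, 1; Σd² = 52
ρ = 1 − 6·52/(6·35) = 1 − 312/210 = -0.486

-0.486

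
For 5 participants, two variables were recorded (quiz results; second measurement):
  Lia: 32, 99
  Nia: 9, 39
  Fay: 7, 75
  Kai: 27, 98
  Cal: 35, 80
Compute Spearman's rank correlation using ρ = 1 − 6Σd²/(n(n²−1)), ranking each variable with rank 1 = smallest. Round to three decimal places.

0.600

Ranks of variable 1: 4, 2, 1, 3, 5
Ranks of variable 2: 5, 1, 2, 4, 3
d = r₁ − r₂: -1, 1, -1, -1, 2
d²: 1, 1, 1, 1, 4; Σd² = 8
ρ = 1 − 6·8/(5·24) = 1 − 48/120 = 0.600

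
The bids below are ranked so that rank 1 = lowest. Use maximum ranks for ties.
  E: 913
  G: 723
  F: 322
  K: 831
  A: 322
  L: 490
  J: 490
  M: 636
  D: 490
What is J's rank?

5

Sorted (ascending): 322, 322, 490, 490, 490, 636, 723, 831, 913
The 2 values of 322 occupy positions 1–2 → each gets rank 2.
The 3 values of 490 occupy positions 3–5 → each gets rank 5.
J has value 490 → rank 5.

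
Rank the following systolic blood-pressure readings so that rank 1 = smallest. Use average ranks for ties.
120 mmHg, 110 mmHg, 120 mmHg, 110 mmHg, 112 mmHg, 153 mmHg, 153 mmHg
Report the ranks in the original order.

Sorted (ascending): 110, 110, 112, 120, 120, 153, 153
The 2 values of 110 occupy positions 1–2 → average rank (1+2)/2 = 1.5.
The 2 values of 120 occupy positions 4–5 → average rank (4+5)/2 = 4.5.
The 2 values of 153 occupy positions 6–7 → average rank (6+7)/2 = 6.5.

4.5, 1.5, 4.5, 1.5, 3, 6.5, 6.5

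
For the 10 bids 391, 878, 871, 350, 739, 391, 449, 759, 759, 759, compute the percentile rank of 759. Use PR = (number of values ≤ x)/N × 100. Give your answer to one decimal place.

N = 10.
Strictly below 759: 5. Equal to 759: 3.
PR = 8/10 × 100 = 80.0

80.0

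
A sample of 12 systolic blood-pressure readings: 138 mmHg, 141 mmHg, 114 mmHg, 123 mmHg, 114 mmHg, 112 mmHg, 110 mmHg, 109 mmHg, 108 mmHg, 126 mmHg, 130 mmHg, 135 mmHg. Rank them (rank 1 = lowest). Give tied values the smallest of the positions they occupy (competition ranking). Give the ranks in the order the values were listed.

Sorted (ascending): 108, 109, 110, 112, 114, 114, 123, 126, 130, 135, 138, 141
The 2 values of 114 occupy positions 5–6 → each gets rank 5.

11, 12, 5, 7, 5, 4, 3, 2, 1, 8, 9, 10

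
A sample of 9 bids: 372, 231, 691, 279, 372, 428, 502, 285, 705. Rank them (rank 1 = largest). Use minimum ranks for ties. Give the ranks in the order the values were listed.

5, 9, 2, 8, 5, 4, 3, 7, 1

Sorted (descending): 705, 691, 502, 428, 372, 372, 285, 279, 231
The 2 values of 372 occupy positions 5–6 → each gets rank 5.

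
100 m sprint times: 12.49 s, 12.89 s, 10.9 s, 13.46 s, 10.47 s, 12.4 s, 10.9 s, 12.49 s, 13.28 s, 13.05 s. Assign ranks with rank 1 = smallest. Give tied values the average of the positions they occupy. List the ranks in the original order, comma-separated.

5.5, 7, 2.5, 10, 1, 4, 2.5, 5.5, 9, 8

Sorted (ascending): 10.47, 10.9, 10.9, 12.4, 12.49, 12.49, 12.89, 13.05, 13.28, 13.46
The 2 values of 10.9 occupy positions 2–3 → average rank (2+3)/2 = 2.5.
The 2 values of 12.49 occupy positions 5–6 → average rank (5+6)/2 = 5.5.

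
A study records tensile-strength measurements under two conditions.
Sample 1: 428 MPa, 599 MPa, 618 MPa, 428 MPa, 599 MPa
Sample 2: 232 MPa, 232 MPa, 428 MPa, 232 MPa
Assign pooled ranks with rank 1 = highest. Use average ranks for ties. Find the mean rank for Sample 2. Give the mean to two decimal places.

7.25

Sorted (descending): 618, 599, 599, 428, 428, 428, 232, 232, 232
The 2 values of 599 occupy positions 2–3 → average rank (2+3)/2 = 2.5.
The 3 values of 428 occupy positions 4–6 → average rank 5.
The 3 values of 232 occupy positions 7–9 → average rank 8.
Sample 2 values → pooled ranks: 232→8, 232→8, 428→5, 232→8
Mean rank = (8 + 8 + 5 + 8) / 4 = 7.25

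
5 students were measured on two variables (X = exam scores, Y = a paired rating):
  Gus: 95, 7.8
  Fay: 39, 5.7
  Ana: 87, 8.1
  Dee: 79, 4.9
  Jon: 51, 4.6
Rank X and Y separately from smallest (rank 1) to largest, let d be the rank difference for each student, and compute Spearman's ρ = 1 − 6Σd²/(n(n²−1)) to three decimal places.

Ranks of variable 1: 5, 1, 4, 3, 2
Ranks of variable 2: 4, 3, 5, 2, 1
d = r₁ − r₂: 1, -2, -1, 1, 1
d²: 1, 4, 1, 1, 1; Σd² = 8
ρ = 1 − 6·8/(5·24) = 1 − 48/120 = 0.600

0.600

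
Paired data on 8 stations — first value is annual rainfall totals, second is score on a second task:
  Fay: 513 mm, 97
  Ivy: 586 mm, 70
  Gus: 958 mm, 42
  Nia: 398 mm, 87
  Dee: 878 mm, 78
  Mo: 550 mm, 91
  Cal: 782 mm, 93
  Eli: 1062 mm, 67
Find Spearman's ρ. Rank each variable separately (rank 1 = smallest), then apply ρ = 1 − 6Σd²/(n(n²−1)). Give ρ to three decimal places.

Ranks of variable 1: 2, 4, 7, 1, 6, 3, 5, 8
Ranks of variable 2: 8, 3, 1, 5, 4, 6, 7, 2
d = r₁ − r₂: -6, 1, 6, -4, 2, -3, -2, 6
d²: 36, 1, 36, 16, 4, 9, 4, 36; Σd² = 142
ρ = 1 − 6·142/(8·63) = 1 − 852/504 = -0.690

-0.690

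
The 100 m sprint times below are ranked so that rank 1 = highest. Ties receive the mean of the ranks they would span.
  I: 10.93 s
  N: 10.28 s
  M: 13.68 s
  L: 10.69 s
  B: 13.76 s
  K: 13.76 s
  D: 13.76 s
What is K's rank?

2

Sorted (descending): 13.76, 13.76, 13.76, 13.68, 10.93, 10.69, 10.28
The 3 values of 13.76 occupy positions 1–3 → average rank 2.
K has value 13.76 s → rank 2.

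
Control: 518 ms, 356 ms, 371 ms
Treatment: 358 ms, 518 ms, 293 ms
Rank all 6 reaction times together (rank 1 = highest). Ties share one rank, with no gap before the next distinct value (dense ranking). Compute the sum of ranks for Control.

Sorted (descending): 518, 518, 371, 358, 356, 293
The 2 values of 518 share dense rank 1.
Remaining distinct values take the next consecutive integers.
Control values → pooled ranks: 518→1, 356→4, 371→2
Rank sum = 1 + 4 + 2 = 7

7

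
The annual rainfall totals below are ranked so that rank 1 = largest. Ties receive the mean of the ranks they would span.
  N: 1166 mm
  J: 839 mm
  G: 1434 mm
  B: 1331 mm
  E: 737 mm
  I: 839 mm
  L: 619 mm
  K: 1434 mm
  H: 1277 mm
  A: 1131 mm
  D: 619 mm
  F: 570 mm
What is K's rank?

1.5

Sorted (descending): 1434, 1434, 1331, 1277, 1166, 1131, 839, 839, 737, 619, 619, 570
The 2 values of 1434 occupy positions 1–2 → average rank (1+2)/2 = 1.5.
The 2 values of 839 occupy positions 7–8 → average rank (7+8)/2 = 7.5.
The 2 values of 619 occupy positions 10–11 → average rank (10+11)/2 = 10.5.
K has value 1434 mm → rank 1.5.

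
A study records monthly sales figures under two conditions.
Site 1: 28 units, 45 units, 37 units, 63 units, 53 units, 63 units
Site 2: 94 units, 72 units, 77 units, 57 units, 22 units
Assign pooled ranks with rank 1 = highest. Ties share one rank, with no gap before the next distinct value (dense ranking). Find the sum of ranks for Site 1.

Sorted (descending): 94, 77, 72, 63, 63, 57, 53, 45, 37, 28, 22
The 2 values of 63 share dense rank 4.
Remaining distinct values take the next consecutive integers.
Site 1 values → pooled ranks: 28→9, 45→7, 37→8, 63→4, 53→6, 63→4
Rank sum = 9 + 7 + 8 + 4 + 6 + 4 = 38

38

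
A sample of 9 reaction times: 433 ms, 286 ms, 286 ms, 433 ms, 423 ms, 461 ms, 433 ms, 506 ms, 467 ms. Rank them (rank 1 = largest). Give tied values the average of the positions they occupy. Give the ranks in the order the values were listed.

Sorted (descending): 506, 467, 461, 433, 433, 433, 423, 286, 286
The 3 values of 433 occupy positions 4–6 → average rank 5.
The 2 values of 286 occupy positions 8–9 → average rank (8+9)/2 = 8.5.

5, 8.5, 8.5, 5, 7, 3, 5, 1, 2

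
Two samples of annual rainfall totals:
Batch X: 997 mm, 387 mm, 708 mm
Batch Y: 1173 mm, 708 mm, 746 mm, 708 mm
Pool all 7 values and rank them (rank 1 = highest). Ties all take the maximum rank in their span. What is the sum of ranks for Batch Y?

Sorted (descending): 1173, 997, 746, 708, 708, 708, 387
The 3 values of 708 occupy positions 4–6 → each gets rank 6.
Batch Y values → pooled ranks: 1173→1, 708→6, 746→3, 708→6
Rank sum = 1 + 6 + 3 + 6 = 16

16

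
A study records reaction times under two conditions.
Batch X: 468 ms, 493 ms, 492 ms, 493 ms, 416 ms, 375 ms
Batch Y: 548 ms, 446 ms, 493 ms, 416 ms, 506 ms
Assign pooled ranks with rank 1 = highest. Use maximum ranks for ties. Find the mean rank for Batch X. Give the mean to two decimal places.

7.33

Sorted (descending): 548, 506, 493, 493, 493, 492, 468, 446, 416, 416, 375
The 3 values of 493 occupy positions 3–5 → each gets rank 5.
The 2 values of 416 occupy positions 9–10 → each gets rank 10.
Batch X values → pooled ranks: 468→7, 493→5, 492→6, 493→5, 416→10, 375→11
Mean rank = (7 + 5 + 6 + 5 + 10 + 11) / 6 = 7.33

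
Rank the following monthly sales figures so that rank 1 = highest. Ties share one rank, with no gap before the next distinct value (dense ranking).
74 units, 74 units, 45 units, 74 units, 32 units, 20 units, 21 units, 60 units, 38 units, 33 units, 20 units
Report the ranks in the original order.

1, 1, 3, 1, 6, 8, 7, 2, 4, 5, 8

Sorted (descending): 74, 74, 74, 60, 45, 38, 33, 32, 21, 20, 20
The 3 values of 74 share dense rank 1.
The 2 values of 20 share dense rank 8.
Remaining distinct values take the next consecutive integers.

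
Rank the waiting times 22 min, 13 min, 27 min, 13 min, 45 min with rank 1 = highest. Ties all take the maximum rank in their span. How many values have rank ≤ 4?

Sorted (descending): 45, 27, 22, 13, 13
The 2 values of 13 occupy positions 4–5 → each gets rank 5.
Ranks ≤ 4: {1, 2, 3} → 3 values.

3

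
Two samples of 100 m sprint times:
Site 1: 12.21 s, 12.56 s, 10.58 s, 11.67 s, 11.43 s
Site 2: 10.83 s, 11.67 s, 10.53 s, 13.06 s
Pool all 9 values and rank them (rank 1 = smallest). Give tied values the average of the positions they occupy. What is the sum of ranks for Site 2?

18.5

Sorted (ascending): 10.53, 10.58, 10.83, 11.43, 11.67, 11.67, 12.21, 12.56, 13.06
The 2 values of 11.67 occupy positions 5–6 → average rank (5+6)/2 = 5.5.
Site 2 values → pooled ranks: 10.83→3, 11.67→5.5, 10.53→1, 13.06→9
Rank sum = 3 + 5.5 + 1 + 9 = 18.5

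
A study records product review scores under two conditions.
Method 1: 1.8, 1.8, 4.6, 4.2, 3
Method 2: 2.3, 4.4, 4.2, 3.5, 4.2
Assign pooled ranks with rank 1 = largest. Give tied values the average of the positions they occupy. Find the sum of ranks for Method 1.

31

Sorted (descending): 4.6, 4.4, 4.2, 4.2, 4.2, 3.5, 3, 2.3, 1.8, 1.8
The 3 values of 4.2 occupy positions 3–5 → average rank 4.
The 2 values of 1.8 occupy positions 9–10 → average rank (9+10)/2 = 9.5.
Method 1 values → pooled ranks: 1.8→9.5, 1.8→9.5, 4.6→1, 4.2→4, 3→7
Rank sum = 9.5 + 9.5 + 1 + 4 + 7 = 31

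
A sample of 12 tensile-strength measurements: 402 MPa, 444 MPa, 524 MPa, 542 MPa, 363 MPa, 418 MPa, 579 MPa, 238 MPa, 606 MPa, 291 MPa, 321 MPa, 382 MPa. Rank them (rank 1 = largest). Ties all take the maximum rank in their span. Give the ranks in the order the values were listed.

Sorted (descending): 606, 579, 542, 524, 444, 418, 402, 382, 363, 321, 291, 238
No ties — each value takes its position as its rank.

7, 5, 4, 3, 9, 6, 2, 12, 1, 11, 10, 8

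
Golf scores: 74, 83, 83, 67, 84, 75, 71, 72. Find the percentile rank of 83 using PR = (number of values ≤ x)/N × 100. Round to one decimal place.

N = 8.
Strictly below 83: 5. Equal to 83: 2.
PR = 7/8 × 100 = 87.5

87.5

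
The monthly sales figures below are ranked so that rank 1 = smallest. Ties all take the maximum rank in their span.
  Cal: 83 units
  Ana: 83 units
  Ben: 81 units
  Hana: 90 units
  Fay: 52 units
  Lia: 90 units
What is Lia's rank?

Sorted (ascending): 52, 81, 83, 83, 90, 90
The 2 values of 83 occupy positions 3–4 → each gets rank 4.
The 2 values of 90 occupy positions 5–6 → each gets rank 6.
Lia has value 90 units → rank 6.

6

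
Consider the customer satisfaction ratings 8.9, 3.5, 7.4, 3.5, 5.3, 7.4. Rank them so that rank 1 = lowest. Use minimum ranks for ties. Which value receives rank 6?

8.9

Sorted (ascending): 3.5, 3.5, 5.3, 7.4, 7.4, 8.9
The 2 values of 3.5 occupy positions 1–2 → each gets rank 1.
The 2 values of 7.4 occupy positions 4–5 → each gets rank 4.
Rank 6 → value 8.9.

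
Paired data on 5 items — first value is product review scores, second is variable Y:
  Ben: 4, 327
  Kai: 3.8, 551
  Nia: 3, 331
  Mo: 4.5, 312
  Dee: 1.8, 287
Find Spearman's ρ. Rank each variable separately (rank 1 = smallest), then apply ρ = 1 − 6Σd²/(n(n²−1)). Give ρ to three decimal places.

Ranks of variable 1: 4, 3, 2, 5, 1
Ranks of variable 2: 3, 5, 4, 2, 1
d = r₁ − r₂: 1, -2, -2, 3, 0
d²: 1, 4, 4, 9, 0; Σd² = 18
ρ = 1 − 6·18/(5·24) = 1 − 108/120 = 0.100

0.100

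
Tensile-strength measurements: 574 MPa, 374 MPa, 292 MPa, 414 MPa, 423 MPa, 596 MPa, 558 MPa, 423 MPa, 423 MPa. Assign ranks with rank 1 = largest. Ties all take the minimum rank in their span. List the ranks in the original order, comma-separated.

Sorted (descending): 596, 574, 558, 423, 423, 423, 414, 374, 292
The 3 values of 423 occupy positions 4–6 → each gets rank 4.

2, 8, 9, 7, 4, 1, 3, 4, 4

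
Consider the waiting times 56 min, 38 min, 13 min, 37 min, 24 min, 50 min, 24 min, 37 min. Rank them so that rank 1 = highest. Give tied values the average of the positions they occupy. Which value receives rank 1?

Sorted (descending): 56, 50, 38, 37, 37, 24, 24, 13
The 2 values of 37 occupy positions 4–5 → average rank (4+5)/2 = 4.5.
The 2 values of 24 occupy positions 6–7 → average rank (6+7)/2 = 6.5.
Rank 1 → value 56.

56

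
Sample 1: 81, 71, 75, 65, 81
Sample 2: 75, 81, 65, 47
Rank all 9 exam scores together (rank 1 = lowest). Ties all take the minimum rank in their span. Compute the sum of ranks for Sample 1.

25

Sorted (ascending): 47, 65, 65, 71, 75, 75, 81, 81, 81
The 2 values of 65 occupy positions 2–3 → each gets rank 2.
The 2 values of 75 occupy positions 5–6 → each gets rank 5.
The 3 values of 81 occupy positions 7–9 → each gets rank 7.
Sample 1 values → pooled ranks: 81→7, 71→4, 75→5, 65→2, 81→7
Rank sum = 7 + 4 + 5 + 2 + 7 = 25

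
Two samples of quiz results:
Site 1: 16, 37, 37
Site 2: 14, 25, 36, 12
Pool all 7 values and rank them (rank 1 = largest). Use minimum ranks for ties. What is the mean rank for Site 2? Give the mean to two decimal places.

Sorted (descending): 37, 37, 36, 25, 16, 14, 12
The 2 values of 37 occupy positions 1–2 → each gets rank 1.
Site 2 values → pooled ranks: 14→6, 25→4, 36→3, 12→7
Mean rank = (6 + 4 + 3 + 7) / 4 = 5.00

5.00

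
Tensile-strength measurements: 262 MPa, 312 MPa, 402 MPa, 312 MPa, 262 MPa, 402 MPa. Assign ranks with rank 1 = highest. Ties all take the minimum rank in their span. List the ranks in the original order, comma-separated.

5, 3, 1, 3, 5, 1

Sorted (descending): 402, 402, 312, 312, 262, 262
The 2 values of 402 occupy positions 1–2 → each gets rank 1.
The 2 values of 312 occupy positions 3–4 → each gets rank 3.
The 2 values of 262 occupy positions 5–6 → each gets rank 5.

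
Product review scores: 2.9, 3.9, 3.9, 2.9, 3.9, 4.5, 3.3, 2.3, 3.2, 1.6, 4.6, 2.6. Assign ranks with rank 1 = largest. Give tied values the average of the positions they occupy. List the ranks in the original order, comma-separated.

8.5, 4, 4, 8.5, 4, 2, 6, 11, 7, 12, 1, 10

Sorted (descending): 4.6, 4.5, 3.9, 3.9, 3.9, 3.3, 3.2, 2.9, 2.9, 2.6, 2.3, 1.6
The 3 values of 3.9 occupy positions 3–5 → average rank 4.
The 2 values of 2.9 occupy positions 8–9 → average rank (8+9)/2 = 8.5.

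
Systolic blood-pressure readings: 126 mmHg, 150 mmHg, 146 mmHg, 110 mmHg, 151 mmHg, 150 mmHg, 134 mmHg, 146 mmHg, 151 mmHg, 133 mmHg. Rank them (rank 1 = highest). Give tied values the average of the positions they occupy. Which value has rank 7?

Sorted (descending): 151, 151, 150, 150, 146, 146, 134, 133, 126, 110
The 2 values of 151 occupy positions 1–2 → average rank (1+2)/2 = 1.5.
The 2 values of 150 occupy positions 3–4 → average rank (3+4)/2 = 3.5.
The 2 values of 146 occupy positions 5–6 → average rank (5+6)/2 = 5.5.
Rank 7 → value 134.

134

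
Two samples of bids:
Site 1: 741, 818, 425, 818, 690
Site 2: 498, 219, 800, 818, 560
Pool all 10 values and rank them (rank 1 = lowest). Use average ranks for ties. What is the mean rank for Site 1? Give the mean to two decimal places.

6.20

Sorted (ascending): 219, 425, 498, 560, 690, 741, 800, 818, 818, 818
The 3 values of 818 occupy positions 8–10 → average rank 9.
Site 1 values → pooled ranks: 741→6, 818→9, 425→2, 818→9, 690→5
Mean rank = (6 + 9 + 2 + 9 + 5) / 5 = 6.20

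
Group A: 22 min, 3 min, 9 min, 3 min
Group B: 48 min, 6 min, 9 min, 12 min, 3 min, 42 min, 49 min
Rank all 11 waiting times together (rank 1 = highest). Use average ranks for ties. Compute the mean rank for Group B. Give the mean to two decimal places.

Sorted (descending): 49, 48, 42, 22, 12, 9, 9, 6, 3, 3, 3
The 2 values of 9 occupy positions 6–7 → average rank (6+7)/2 = 6.5.
The 3 values of 3 occupy positions 9–11 → average rank 10.
Group B values → pooled ranks: 48→2, 6→8, 9→6.5, 12→5, 3→10, 42→3, 49→1
Mean rank = (2 + 8 + 6.5 + 5 + 10 + 3 + 1) / 7 = 5.07

5.07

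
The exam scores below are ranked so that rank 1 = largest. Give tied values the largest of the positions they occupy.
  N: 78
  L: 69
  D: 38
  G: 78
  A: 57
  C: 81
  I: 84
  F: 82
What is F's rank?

Sorted (descending): 84, 82, 81, 78, 78, 69, 57, 38
The 2 values of 78 occupy positions 4–5 → each gets rank 5.
F has value 82 → rank 2.

2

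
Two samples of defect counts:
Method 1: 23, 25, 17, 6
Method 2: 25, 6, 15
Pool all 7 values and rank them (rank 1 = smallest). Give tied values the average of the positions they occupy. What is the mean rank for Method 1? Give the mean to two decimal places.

Sorted (ascending): 6, 6, 15, 17, 23, 25, 25
The 2 values of 6 occupy positions 1–2 → average rank (1+2)/2 = 1.5.
The 2 values of 25 occupy positions 6–7 → average rank (6+7)/2 = 6.5.
Method 1 values → pooled ranks: 23→5, 25→6.5, 17→4, 6→1.5
Mean rank = (5 + 6.5 + 4 + 1.5) / 4 = 4.25

4.25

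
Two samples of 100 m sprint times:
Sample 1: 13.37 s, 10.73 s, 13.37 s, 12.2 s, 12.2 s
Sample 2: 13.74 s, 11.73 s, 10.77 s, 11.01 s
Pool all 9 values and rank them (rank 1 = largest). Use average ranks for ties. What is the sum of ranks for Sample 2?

Sorted (descending): 13.74, 13.37, 13.37, 12.2, 12.2, 11.73, 11.01, 10.77, 10.73
The 2 values of 13.37 occupy positions 2–3 → average rank (2+3)/2 = 2.5.
The 2 values of 12.2 occupy positions 4–5 → average rank (4+5)/2 = 4.5.
Sample 2 values → pooled ranks: 13.74→1, 11.73→6, 10.77→8, 11.01→7
Rank sum = 1 + 6 + 8 + 7 = 22

22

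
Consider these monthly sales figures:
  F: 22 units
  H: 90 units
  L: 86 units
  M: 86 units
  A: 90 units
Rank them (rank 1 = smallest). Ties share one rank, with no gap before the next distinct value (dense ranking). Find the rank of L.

2

Sorted (ascending): 22, 86, 86, 90, 90
The 2 values of 86 share dense rank 2.
The 2 values of 90 share dense rank 3.
Remaining distinct values take the next consecutive integers.
L has value 86 units → rank 2.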